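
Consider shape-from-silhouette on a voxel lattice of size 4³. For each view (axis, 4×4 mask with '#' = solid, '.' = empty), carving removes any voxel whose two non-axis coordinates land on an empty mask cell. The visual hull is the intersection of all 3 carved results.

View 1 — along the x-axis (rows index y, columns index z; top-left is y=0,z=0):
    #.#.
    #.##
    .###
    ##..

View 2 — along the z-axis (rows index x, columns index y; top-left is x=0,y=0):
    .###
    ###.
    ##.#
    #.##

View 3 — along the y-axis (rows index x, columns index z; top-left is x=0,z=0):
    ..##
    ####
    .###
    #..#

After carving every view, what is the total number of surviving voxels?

|visual hull| = 19

full grid |V| = 64
V1 x: intersect with YZ mask (10 set) -- 40 left
V2 z: intersect with XY mask (12 set) -- 30 left
V3 y: intersect with XZ mask (11 set) -- 19 left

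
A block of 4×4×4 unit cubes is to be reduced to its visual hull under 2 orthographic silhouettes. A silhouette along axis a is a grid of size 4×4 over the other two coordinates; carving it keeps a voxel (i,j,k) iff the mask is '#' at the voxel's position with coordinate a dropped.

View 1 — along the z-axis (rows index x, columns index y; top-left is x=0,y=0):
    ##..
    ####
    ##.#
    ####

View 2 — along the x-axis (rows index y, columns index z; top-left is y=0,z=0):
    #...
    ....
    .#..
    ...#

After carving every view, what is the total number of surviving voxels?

full grid |V| = 64
  1. axis=2 (XY plane), |mask|=13  ⇒  voxels=52
  2. axis=0 (YZ plane), |mask|=3  ⇒  voxels=9

remaining voxels: 9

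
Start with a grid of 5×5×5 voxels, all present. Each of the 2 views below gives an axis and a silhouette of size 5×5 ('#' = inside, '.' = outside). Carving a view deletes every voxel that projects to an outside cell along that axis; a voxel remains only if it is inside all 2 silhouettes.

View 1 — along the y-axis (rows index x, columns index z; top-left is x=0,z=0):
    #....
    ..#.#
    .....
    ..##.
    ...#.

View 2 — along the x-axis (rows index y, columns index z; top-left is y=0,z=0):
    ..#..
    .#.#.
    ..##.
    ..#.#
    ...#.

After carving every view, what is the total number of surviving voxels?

start: 5×5×5 = 125 voxels
V1 y: intersect with XZ mask (6 set) -- 30 left
V2 x: intersect with YZ mask (8 set) -- 13 left

remaining voxels: 13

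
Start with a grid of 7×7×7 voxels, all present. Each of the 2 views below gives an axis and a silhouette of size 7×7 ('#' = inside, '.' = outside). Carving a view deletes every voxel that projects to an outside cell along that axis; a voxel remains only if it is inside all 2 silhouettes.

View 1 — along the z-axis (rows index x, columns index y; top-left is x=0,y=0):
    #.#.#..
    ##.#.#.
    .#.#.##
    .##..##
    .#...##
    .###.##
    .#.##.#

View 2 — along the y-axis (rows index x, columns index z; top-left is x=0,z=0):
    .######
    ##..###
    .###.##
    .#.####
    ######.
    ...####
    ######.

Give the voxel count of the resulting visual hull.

voxel count = 140

initial block: 7^3 = 343
[1] z-view keeps 27 columns → grid now 189
[2] y-view keeps 37 columns → grid now 140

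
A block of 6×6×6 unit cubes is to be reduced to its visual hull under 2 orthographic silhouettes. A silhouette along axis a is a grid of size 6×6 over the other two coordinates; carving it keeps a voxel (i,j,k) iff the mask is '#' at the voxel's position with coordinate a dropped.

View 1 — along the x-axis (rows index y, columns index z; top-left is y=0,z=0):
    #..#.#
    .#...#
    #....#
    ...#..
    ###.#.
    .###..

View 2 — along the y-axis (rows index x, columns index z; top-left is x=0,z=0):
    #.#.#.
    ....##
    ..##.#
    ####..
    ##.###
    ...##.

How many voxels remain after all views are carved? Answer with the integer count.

before carving: 216 voxels (6×6×6)
step 1: project along x, AND mask (15/36) → |grid| = 90
step 2: project along y, AND mask (19/36) → |grid| = 46

voxel count = 46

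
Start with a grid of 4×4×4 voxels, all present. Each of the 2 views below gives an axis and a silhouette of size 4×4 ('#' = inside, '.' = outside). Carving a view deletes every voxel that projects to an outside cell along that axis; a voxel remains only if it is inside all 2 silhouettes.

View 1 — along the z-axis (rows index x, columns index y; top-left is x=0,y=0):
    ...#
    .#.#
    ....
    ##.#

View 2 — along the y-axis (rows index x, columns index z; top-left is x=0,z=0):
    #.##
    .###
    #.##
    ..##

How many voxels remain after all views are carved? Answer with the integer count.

15 voxels

before carving: 64 voxels (4×4×4)
carve view 1 (along z, XY-mask fill 6/16): 24 voxels remain
carve view 2 (along y, XZ-mask fill 11/16): 15 voxels remain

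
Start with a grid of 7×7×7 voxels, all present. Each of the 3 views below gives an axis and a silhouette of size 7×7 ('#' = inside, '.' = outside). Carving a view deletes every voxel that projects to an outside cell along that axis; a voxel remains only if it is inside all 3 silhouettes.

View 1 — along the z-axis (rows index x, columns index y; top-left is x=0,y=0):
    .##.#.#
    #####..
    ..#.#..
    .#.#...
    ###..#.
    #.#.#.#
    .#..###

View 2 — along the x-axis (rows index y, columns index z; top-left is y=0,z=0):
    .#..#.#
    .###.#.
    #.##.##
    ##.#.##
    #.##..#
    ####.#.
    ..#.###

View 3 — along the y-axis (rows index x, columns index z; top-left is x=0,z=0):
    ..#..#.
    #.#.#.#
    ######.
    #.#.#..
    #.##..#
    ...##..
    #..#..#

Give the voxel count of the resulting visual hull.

remaining voxels: 48

full grid |V| = 343
after view 1 [z-axis, 25 of 49 cells solid] → remaining = 175
after view 2 [x-axis, 30 of 49 cells solid] → remaining = 106
after view 3 [y-axis, 24 of 49 cells solid] → remaining = 48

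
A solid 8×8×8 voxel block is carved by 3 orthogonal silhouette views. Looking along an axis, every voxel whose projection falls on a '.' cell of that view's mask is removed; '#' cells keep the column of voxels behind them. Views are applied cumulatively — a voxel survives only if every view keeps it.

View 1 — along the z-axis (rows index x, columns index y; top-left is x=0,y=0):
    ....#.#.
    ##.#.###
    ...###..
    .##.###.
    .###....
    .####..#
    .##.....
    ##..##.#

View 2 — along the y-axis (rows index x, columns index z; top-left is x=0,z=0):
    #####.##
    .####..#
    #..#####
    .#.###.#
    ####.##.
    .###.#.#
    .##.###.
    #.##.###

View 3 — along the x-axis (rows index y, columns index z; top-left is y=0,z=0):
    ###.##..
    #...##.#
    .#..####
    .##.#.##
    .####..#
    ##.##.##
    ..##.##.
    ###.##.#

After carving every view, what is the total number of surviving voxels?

initial block: 8^3 = 512
  1. axis=2 (XY plane), |mask|=31  ⇒  voxels=248
  2. axis=1 (XZ plane), |mask|=45  ⇒  voxels=170
  3. axis=0 (YZ plane), |mask|=40  ⇒  voxels=102

|visual hull| = 102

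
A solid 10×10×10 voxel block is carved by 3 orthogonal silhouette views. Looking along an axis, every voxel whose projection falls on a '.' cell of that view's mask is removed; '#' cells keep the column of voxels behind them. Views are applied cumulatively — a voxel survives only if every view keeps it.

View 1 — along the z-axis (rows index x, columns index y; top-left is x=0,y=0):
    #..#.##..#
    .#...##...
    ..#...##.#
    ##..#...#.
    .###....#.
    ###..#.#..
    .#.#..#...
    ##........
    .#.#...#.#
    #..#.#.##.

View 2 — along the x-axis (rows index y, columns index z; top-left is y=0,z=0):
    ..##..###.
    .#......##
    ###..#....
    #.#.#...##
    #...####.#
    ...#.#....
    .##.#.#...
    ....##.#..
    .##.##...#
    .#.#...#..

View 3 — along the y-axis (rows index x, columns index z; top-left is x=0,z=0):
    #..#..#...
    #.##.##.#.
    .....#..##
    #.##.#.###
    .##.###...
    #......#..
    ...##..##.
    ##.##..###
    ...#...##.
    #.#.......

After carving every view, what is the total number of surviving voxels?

voxel count = 58

initial block: 10^3 = 1000
V1 z: intersect with XY mask (39 set) -- 390 left
V2 x: intersect with YZ mask (40 set) -- 149 left
V3 y: intersect with XZ mask (42 set) -- 58 left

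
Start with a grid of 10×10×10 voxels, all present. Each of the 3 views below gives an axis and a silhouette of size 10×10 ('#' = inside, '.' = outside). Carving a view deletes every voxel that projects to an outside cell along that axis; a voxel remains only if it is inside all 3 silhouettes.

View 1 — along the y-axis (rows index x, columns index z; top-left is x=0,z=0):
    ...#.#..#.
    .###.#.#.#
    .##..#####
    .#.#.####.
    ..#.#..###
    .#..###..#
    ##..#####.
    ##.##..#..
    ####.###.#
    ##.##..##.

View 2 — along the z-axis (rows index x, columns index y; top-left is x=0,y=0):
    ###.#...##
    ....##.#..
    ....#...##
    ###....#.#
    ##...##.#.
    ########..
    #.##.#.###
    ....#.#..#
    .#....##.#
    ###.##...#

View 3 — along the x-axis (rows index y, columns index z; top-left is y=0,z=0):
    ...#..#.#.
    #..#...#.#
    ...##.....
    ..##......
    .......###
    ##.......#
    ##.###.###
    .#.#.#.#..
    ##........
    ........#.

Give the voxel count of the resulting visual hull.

voxel count = 93

start: 10×10×10 = 1000 voxels
after view 1 [y-axis, 58 of 100 cells solid] → remaining = 580
after view 2 [z-axis, 50 of 100 cells solid] → remaining = 284
after view 3 [x-axis, 32 of 100 cells solid] → remaining = 93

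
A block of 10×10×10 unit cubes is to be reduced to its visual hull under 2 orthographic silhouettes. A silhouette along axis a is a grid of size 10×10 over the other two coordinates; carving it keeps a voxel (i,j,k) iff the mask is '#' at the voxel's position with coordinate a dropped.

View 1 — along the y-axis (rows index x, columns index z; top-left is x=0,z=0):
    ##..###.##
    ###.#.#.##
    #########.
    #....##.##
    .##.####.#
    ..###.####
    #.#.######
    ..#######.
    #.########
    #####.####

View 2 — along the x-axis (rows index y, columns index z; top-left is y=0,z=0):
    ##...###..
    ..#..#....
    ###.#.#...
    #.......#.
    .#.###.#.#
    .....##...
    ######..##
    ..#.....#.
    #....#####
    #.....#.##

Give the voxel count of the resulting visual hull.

voxel count = 321

full grid |V| = 1000
  1. axis=1 (XZ plane), |mask|=75  ⇒  voxels=750
  2. axis=0 (YZ plane), |mask|=42  ⇒  voxels=321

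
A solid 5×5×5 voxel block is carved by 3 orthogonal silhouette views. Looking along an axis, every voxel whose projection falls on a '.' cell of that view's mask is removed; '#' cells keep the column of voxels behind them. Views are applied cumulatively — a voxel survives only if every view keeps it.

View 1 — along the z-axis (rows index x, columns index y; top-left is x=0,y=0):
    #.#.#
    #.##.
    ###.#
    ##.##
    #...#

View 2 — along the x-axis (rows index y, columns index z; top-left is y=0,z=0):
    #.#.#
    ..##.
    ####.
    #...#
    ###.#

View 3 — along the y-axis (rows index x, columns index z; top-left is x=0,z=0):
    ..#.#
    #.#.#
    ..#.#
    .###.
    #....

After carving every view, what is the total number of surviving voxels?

full grid |V| = 125
[1] z-view keeps 16 columns → grid now 80
[2] x-view keeps 15 columns → grid now 51
[3] y-view keeps 11 columns → grid now 25

remaining voxels: 25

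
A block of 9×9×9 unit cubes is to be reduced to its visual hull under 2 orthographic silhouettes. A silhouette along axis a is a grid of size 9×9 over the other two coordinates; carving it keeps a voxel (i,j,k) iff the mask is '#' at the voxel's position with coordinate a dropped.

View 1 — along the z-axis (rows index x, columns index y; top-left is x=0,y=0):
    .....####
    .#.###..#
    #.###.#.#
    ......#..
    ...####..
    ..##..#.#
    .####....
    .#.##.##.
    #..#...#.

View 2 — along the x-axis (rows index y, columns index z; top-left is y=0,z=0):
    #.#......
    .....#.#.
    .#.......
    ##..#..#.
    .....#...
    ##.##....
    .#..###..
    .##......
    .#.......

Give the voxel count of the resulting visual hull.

full grid |V| = 729
  1. axis=2 (XY plane), |mask|=36  ⇒  voxels=324
  2. axis=0 (YZ plane), |mask|=21  ⇒  voxels=92

voxel count = 92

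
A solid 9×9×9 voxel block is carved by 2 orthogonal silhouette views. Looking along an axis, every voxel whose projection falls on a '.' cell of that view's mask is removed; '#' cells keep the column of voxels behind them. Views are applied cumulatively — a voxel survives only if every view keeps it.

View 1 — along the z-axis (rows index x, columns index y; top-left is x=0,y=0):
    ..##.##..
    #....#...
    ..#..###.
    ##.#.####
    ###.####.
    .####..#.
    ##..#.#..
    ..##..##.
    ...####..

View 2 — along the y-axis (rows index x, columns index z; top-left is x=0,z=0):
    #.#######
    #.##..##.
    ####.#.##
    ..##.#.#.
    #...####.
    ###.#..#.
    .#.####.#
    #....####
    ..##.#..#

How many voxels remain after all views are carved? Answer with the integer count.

initial block: 9^3 = 729
step 1: project along z, AND mask (41/81) → |grid| = 369
step 2: project along y, AND mask (49/81) → |grid| = 218

|visual hull| = 218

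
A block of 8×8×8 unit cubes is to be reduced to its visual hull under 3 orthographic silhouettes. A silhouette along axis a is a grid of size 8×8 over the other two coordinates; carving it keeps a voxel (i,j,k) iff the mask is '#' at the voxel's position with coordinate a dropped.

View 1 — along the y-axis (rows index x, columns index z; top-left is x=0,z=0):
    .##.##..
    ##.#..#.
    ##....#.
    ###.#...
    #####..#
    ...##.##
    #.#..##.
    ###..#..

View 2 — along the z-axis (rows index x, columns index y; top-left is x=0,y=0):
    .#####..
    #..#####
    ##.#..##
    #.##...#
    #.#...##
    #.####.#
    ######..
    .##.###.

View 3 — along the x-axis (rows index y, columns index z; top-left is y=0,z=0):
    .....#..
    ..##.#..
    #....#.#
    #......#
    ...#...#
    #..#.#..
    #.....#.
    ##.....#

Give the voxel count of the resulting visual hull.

start: 8×8×8 = 512 voxels
after view 1 [y-axis, 33 of 64 cells solid] → remaining = 264
after view 2 [z-axis, 41 of 64 cells solid] → remaining = 167
after view 3 [x-axis, 19 of 64 cells solid] → remaining = 48

48 voxels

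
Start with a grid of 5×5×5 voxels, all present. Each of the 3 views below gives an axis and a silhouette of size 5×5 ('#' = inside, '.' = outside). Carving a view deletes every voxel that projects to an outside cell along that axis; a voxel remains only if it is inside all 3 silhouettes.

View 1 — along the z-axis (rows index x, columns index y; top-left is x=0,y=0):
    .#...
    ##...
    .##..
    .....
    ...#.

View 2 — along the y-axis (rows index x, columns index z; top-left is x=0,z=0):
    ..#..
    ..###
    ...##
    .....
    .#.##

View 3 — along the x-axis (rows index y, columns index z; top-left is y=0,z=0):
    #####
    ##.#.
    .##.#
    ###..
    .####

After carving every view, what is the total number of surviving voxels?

full grid |V| = 125
[1] z-view keeps 6 columns → grid now 30
[2] y-view keeps 9 columns → grid now 14
[3] x-view keeps 18 columns → grid now 7

voxel count = 7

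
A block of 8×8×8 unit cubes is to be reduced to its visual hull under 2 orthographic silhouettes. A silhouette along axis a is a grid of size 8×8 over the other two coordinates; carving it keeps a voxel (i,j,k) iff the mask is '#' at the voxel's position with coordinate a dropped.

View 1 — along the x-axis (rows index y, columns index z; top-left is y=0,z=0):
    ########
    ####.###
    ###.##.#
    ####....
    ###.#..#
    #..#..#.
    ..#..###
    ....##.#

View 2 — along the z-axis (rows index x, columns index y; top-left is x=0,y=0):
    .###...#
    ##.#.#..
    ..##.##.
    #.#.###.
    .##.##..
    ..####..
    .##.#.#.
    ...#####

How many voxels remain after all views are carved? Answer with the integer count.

remaining voxels: 165

initial block: 8^3 = 512
after view 1 [x-axis, 40 of 64 cells solid] → remaining = 320
after view 2 [z-axis, 34 of 64 cells solid] → remaining = 165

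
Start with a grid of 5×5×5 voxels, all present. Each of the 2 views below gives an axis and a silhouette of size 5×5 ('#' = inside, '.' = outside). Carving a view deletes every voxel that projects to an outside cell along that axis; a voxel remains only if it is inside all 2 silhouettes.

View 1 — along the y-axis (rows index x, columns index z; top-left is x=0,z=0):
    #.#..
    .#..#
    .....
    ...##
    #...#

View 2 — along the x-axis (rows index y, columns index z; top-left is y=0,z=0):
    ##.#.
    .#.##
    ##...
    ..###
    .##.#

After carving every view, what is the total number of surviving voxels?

|visual hull| = 22

start: 5×5×5 = 125 voxels
V1 y: intersect with XZ mask (8 set) -- 40 left
V2 x: intersect with YZ mask (14 set) -- 22 left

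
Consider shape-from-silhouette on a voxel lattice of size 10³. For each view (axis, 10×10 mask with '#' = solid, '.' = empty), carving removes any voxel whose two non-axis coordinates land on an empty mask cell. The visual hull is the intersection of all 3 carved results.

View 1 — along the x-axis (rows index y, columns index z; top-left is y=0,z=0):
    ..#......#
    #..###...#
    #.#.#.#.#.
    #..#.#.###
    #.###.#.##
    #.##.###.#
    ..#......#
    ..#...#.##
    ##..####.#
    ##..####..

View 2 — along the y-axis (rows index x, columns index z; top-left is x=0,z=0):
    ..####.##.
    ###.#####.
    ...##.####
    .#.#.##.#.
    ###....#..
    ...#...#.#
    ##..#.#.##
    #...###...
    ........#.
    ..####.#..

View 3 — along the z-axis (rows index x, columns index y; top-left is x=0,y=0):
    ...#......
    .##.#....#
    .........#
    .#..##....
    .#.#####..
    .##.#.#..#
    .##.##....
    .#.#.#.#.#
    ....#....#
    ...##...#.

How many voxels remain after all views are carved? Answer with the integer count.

start: 10×10×10 = 1000 voxels
[1] x-view keeps 51 columns → grid now 510
[2] y-view keeps 48 columns → grid now 237
[3] z-view keeps 34 columns → grid now 88

|visual hull| = 88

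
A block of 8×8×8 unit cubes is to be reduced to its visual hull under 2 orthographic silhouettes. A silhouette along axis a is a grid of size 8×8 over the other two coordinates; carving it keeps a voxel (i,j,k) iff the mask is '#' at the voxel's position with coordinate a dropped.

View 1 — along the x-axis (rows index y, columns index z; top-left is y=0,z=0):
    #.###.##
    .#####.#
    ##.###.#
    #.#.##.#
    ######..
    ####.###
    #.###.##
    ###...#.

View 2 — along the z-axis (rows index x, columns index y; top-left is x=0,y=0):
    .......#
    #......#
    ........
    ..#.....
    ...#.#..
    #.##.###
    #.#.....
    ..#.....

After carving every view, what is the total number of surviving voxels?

remaining voxels: 84

start: 8×8×8 = 512 voxels
[1] x-view keeps 46 columns → grid now 368
[2] z-view keeps 15 columns → grid now 84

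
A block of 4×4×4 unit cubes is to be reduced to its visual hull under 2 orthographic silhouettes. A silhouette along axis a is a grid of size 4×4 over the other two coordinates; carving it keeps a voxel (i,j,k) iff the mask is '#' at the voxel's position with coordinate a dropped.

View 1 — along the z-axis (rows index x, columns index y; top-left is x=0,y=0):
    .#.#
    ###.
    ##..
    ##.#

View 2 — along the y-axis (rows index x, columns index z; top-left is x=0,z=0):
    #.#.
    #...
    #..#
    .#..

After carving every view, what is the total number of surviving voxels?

start: 4×4×4 = 64 voxels
step 1: project along z, AND mask (10/16) → |grid| = 40
step 2: project along y, AND mask (6/16) → |grid| = 14

voxel count = 14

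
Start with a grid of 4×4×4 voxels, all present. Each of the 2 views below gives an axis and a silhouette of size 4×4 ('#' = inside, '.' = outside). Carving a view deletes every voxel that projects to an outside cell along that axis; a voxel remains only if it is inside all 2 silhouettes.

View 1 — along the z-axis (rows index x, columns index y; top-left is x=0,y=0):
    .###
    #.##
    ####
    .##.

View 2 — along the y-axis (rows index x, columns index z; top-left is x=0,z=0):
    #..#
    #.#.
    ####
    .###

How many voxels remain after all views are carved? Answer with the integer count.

initial block: 4^3 = 64
V1 z: intersect with XY mask (12 set) -- 48 left
V2 y: intersect with XZ mask (11 set) -- 34 left

34 voxels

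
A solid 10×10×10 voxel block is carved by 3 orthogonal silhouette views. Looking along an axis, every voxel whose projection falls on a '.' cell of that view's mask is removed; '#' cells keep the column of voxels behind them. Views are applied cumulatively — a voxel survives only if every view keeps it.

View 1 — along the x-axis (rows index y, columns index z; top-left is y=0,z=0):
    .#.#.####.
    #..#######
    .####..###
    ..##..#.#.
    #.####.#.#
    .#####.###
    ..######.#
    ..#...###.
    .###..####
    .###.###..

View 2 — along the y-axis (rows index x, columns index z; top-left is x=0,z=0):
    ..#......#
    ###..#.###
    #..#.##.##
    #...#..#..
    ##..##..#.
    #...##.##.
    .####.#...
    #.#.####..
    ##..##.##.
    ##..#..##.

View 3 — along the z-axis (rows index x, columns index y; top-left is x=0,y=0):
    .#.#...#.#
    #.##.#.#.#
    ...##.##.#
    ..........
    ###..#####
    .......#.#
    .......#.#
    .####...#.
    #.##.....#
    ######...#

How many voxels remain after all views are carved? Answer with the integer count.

126 voxels

start: 10×10×10 = 1000 voxels
step 1: project along x, AND mask (64/100) → |grid| = 640
step 2: project along y, AND mask (50/100) → |grid| = 297
step 3: project along z, AND mask (43/100) → |grid| = 126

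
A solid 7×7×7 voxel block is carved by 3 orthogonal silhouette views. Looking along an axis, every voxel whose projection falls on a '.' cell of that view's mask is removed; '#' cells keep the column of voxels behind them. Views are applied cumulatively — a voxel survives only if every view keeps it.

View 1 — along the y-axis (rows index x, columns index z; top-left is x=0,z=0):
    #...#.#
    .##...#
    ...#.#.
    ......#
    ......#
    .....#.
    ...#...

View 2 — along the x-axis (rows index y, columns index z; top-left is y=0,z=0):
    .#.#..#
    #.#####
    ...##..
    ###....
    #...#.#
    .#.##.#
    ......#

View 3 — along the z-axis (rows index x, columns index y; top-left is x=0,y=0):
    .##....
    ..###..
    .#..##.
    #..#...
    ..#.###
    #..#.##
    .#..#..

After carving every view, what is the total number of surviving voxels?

before carving: 343 voxels (7×7×7)
V1 y: intersect with XZ mask (12 set) -- 84 left
V2 x: intersect with YZ mask (22 set) -- 42 left
V3 z: intersect with XY mask (20 set) -- 15 left

15 voxels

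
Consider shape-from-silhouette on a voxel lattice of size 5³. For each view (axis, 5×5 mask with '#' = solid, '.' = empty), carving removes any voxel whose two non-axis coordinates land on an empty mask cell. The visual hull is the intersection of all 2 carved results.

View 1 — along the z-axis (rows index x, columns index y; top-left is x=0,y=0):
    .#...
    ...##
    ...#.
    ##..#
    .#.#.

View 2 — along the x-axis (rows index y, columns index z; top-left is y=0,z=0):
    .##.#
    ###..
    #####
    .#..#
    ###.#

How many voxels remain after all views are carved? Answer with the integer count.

full grid |V| = 125
[1] z-view keeps 9 columns → grid now 45
[2] x-view keeps 17 columns → grid now 26

remaining voxels: 26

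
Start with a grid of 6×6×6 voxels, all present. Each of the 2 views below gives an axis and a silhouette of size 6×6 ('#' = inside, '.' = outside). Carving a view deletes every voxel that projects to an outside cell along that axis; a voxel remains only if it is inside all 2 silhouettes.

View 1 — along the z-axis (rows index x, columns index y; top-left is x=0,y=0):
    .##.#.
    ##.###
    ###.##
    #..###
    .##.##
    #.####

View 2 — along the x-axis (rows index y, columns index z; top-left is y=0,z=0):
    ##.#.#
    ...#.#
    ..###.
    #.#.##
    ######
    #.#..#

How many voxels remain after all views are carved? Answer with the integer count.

before carving: 216 voxels (6×6×6)
  1. axis=2 (XY plane), |mask|=26  ⇒  voxels=156
  2. axis=0 (YZ plane), |mask|=22  ⇒  voxels=99

voxel count = 99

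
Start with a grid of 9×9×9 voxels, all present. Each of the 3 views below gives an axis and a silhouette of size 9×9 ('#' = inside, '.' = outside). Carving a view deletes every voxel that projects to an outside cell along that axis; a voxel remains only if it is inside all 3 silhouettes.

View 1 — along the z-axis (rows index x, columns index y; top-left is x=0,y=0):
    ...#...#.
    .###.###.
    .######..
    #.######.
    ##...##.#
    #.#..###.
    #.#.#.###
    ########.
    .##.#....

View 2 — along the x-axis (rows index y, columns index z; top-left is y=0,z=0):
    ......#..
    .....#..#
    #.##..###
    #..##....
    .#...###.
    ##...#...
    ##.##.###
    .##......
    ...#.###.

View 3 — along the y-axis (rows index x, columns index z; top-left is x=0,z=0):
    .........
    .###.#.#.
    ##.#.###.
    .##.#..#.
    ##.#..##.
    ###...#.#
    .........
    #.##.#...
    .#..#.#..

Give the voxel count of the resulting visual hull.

|visual hull| = 81

initial block: 9^3 = 729
  1. axis=2 (XY plane), |mask|=48  ⇒  voxels=432
  2. axis=0 (YZ plane), |mask|=32  ⇒  voxels=179
  3. axis=1 (XZ plane), |mask|=32  ⇒  voxels=81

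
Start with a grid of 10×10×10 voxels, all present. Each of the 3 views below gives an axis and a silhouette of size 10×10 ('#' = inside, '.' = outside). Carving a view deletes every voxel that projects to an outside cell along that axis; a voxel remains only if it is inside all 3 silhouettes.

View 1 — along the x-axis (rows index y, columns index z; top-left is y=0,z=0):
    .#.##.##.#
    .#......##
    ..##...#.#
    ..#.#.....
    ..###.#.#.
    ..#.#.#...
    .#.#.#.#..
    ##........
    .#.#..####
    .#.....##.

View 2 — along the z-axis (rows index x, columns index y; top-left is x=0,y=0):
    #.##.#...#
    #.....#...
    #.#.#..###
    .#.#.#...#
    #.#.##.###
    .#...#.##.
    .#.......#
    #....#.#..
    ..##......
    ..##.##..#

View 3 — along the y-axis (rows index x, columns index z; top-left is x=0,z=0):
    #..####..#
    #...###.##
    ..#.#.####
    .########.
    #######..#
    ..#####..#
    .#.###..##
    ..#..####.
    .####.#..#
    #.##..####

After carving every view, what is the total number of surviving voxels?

start: 10×10×10 = 1000 voxels
V1 x: intersect with YZ mask (38 set) -- 380 left
V2 z: intersect with XY mask (40 set) -- 147 left
V3 y: intersect with XZ mask (64 set) -- 94 left

remaining voxels: 94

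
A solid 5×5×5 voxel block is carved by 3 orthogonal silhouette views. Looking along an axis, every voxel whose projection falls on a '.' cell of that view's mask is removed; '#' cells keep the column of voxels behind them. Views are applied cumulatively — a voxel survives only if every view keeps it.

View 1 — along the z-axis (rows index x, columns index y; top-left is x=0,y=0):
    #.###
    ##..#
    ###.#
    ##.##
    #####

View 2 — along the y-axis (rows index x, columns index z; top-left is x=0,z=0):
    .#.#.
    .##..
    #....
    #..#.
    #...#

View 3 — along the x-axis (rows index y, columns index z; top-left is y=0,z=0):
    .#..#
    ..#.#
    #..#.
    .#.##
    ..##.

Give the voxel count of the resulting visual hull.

initial block: 5^3 = 125
step 1: project along z, AND mask (20/25) → |grid| = 100
step 2: project along y, AND mask (9/25) → |grid| = 36
step 3: project along x, AND mask (11/25) → |grid| = 15

voxel count = 15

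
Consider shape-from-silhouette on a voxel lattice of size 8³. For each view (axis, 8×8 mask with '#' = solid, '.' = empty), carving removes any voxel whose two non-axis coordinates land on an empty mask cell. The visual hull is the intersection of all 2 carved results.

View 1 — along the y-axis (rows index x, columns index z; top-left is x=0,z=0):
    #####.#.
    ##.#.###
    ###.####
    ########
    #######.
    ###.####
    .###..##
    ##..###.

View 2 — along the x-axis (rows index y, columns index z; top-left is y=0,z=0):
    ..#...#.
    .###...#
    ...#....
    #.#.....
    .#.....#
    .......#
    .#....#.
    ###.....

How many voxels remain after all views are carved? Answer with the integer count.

full grid |V| = 512
carve view 1 (along y, XZ-mask fill 51/64): 408 voxels remain
carve view 2 (along x, YZ-mask fill 17/64): 111 voxels remain

voxel count = 111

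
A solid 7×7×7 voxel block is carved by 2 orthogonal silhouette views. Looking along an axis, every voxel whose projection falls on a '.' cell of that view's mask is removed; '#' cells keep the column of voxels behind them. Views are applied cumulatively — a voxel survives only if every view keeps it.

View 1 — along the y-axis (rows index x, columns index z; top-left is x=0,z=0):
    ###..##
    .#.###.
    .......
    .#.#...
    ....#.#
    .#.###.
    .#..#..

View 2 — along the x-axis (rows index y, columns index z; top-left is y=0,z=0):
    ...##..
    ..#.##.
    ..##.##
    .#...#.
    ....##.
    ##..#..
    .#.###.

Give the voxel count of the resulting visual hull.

full grid |V| = 343
V1 y: intersect with XZ mask (19 set) -- 133 left
V2 x: intersect with YZ mask (20 set) -- 64 left

voxel count = 64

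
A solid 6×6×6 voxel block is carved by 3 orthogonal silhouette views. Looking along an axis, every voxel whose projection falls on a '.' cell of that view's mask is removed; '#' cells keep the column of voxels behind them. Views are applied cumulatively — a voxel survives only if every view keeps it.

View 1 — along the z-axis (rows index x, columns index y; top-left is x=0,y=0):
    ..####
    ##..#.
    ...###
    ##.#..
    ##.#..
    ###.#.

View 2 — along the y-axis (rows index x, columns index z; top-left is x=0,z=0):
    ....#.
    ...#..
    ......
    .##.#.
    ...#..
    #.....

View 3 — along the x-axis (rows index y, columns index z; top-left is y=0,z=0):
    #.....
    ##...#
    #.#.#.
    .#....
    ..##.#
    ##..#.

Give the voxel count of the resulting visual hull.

before carving: 216 voxels (6×6×6)
V1 z: intersect with XY mask (20 set) -- 120 left
V2 y: intersect with XZ mask (7 set) -- 23 left
V3 x: intersect with YZ mask (14 set) -- 8 left

|visual hull| = 8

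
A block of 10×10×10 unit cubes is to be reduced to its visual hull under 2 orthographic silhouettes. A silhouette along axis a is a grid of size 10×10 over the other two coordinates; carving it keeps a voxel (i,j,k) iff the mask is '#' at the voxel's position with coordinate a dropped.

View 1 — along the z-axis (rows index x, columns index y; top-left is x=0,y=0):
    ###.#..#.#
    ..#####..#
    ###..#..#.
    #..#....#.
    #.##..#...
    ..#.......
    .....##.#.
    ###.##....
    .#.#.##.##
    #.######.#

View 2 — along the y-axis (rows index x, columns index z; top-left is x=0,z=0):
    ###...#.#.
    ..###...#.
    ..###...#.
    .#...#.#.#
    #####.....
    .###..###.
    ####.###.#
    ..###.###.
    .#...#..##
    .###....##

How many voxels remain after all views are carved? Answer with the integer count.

voxel count = 230

full grid |V| = 1000
carve view 1 (along z, XY-mask fill 47/100): 470 voxels remain
carve view 2 (along y, XZ-mask fill 51/100): 230 voxels remain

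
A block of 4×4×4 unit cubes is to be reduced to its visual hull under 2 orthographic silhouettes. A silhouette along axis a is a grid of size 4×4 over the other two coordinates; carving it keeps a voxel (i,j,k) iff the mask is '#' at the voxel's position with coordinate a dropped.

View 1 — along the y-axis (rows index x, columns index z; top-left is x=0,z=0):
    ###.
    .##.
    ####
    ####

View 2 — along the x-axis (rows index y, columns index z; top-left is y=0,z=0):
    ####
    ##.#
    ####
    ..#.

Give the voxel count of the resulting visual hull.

full grid |V| = 64
V1 y: intersect with XZ mask (13 set) -- 52 left
V2 x: intersect with YZ mask (12 set) -- 39 left

voxel count = 39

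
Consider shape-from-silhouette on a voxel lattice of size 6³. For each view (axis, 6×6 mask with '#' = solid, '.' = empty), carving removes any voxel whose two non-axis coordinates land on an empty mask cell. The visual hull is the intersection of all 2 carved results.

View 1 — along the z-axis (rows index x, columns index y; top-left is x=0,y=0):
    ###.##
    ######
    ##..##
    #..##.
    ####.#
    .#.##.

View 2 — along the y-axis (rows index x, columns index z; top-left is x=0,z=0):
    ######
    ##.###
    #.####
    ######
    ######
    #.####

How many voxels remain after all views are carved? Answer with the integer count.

remaining voxels: 143

before carving: 216 voxels (6×6×6)
  1. axis=2 (XY plane), |mask|=26  ⇒  voxels=156
  2. axis=1 (XZ plane), |mask|=33  ⇒  voxels=143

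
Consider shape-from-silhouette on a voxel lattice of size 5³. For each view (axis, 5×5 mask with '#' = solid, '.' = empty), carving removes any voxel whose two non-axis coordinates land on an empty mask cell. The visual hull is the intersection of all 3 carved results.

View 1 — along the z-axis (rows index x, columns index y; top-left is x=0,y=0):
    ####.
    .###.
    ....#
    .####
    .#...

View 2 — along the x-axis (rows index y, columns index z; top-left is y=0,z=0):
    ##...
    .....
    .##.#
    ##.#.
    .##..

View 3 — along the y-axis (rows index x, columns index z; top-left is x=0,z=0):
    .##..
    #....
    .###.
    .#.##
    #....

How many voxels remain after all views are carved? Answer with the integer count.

full grid |V| = 125
after view 1 [z-axis, 13 of 25 cells solid] → remaining = 65
after view 2 [x-axis, 10 of 25 cells solid] → remaining = 24
after view 3 [y-axis, 10 of 25 cells solid] → remaining = 12

remaining voxels: 12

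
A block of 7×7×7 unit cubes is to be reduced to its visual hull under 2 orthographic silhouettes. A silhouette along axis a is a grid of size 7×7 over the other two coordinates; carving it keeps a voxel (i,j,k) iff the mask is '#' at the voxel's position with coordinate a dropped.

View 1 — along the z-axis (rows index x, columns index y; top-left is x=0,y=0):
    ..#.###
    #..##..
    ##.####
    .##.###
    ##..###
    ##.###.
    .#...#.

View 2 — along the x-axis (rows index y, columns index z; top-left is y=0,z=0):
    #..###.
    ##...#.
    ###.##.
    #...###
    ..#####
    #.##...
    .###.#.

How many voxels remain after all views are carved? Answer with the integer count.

117 voxels

before carving: 343 voxels (7×7×7)
carve view 1 (along z, XY-mask fill 30/49): 210 voxels remain
carve view 2 (along x, YZ-mask fill 28/49): 117 voxels remain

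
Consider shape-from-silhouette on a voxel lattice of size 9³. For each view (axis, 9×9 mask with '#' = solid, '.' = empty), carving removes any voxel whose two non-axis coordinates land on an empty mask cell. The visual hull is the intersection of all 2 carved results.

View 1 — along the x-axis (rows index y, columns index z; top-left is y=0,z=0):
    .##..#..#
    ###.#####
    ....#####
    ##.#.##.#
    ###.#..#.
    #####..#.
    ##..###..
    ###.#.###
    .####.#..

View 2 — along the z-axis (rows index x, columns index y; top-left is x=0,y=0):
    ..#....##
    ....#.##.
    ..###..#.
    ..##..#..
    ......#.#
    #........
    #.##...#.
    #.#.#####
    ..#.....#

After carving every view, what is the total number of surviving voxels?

before carving: 729 voxels (9×9×9)
carve view 1 (along x, YZ-mask fill 51/81): 459 voxels remain
carve view 2 (along z, XY-mask fill 29/81): 156 voxels remain

|visual hull| = 156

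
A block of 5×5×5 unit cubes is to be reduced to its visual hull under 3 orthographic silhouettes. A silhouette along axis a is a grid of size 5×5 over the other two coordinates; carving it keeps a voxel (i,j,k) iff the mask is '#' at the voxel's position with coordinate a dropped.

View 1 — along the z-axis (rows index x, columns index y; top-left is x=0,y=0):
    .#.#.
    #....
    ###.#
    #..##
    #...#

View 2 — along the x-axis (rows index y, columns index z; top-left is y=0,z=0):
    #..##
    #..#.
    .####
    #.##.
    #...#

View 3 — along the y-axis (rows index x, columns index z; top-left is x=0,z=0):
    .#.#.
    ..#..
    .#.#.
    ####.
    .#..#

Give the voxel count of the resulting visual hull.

full grid |V| = 125
carve view 1 (along z, XY-mask fill 12/25): 60 voxels remain
carve view 2 (along x, YZ-mask fill 14/25): 32 voxels remain
carve view 3 (along y, XZ-mask fill 11/25): 14 voxels remain

|visual hull| = 14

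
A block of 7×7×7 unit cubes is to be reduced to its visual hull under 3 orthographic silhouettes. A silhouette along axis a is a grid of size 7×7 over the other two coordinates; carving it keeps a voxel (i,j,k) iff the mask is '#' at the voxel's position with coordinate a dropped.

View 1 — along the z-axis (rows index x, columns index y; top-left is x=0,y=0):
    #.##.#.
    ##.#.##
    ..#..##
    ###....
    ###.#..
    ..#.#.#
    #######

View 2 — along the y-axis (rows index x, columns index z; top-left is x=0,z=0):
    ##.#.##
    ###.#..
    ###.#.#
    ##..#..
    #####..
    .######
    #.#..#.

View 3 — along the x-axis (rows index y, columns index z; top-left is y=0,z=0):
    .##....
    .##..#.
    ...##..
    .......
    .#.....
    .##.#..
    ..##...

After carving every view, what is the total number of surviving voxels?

|visual hull| = 36

before carving: 343 voxels (7×7×7)
carve view 1 (along z, XY-mask fill 29/49): 203 voxels remain
carve view 2 (along y, XZ-mask fill 31/49): 123 voxels remain
carve view 3 (along x, YZ-mask fill 13/49): 36 voxels remain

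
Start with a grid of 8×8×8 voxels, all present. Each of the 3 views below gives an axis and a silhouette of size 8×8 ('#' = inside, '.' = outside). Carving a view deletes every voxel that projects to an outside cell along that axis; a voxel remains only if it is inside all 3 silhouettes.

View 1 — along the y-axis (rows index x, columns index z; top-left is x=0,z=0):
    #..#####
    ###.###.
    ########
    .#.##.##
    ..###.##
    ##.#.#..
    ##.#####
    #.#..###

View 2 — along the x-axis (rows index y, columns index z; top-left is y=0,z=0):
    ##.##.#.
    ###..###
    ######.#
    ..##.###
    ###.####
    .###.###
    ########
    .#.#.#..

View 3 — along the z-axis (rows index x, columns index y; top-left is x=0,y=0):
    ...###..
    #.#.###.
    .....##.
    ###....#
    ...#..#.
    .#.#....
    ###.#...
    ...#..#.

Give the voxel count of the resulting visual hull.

before carving: 512 voxels (8×8×8)
step 1: project along y, AND mask (46/64) → |grid| = 368
step 2: project along x, AND mask (47/64) → |grid| = 269
step 3: project along z, AND mask (24/64) → |grid| = 110

remaining voxels: 110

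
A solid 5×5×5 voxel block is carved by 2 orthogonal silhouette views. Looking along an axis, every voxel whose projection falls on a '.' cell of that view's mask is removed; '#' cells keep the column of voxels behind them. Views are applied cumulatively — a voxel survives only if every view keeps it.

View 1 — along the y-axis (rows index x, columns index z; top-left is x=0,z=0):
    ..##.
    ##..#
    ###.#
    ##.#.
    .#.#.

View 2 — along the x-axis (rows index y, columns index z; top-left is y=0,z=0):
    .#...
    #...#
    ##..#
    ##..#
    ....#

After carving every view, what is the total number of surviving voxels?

before carving: 125 voxels (5×5×5)
  1. axis=1 (XZ plane), |mask|=14  ⇒  voxels=70
  2. axis=0 (YZ plane), |mask|=10  ⇒  voxels=29

voxel count = 29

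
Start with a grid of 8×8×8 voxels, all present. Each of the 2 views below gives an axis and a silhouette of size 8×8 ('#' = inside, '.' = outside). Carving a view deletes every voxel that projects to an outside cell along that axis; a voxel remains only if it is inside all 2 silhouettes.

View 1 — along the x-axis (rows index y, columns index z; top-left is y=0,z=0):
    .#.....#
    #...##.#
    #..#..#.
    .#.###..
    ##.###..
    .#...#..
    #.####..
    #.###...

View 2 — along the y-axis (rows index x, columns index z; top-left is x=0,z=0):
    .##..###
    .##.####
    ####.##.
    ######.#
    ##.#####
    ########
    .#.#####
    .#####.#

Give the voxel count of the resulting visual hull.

full grid |V| = 512
carve view 1 (along x, YZ-mask fill 29/64): 232 voxels remain
carve view 2 (along y, XZ-mask fill 51/64): 184 voxels remain

voxel count = 184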